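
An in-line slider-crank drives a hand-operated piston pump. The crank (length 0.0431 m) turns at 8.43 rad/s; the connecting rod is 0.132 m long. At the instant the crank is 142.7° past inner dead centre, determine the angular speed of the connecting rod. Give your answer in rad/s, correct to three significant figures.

2.23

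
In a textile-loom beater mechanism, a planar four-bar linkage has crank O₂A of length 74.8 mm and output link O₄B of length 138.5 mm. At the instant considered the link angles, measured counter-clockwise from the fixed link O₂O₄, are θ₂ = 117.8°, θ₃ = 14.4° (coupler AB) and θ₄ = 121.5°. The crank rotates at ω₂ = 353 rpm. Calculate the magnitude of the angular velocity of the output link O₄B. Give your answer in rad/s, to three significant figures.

20.3

ω₂ = 36.97 rad/s (from 353 rpm).
Differentiating the loop-closure r₂e^{iθ₂}+r₃e^{iθ₃}=r₁+r₄e^{iθ₄} gives r₂ω₂e^{iθ₂}+r₃ω₃e^{iθ₃}=r₄ω₄e^{iθ₄}.
Eliminating the other unknown: ω₄ = r₂ω₂ sin(θ₂−θ₃) / [r₄ sin(θ₄−θ₃)].
Numerator sine = +0.97278; denominator sine = +0.95579.
Result = 0.0748·36.97·(+0.97278) / (0.1385·(+0.95579)) = +20.319 rad/s; magnitude 20.319 rad/s.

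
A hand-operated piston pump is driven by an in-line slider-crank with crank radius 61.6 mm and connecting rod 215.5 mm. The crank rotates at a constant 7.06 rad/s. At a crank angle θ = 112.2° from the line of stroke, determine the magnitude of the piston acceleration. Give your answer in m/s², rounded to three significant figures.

ω = 7.06 rad/s
x(θ) = r cosθ + √(L² − r² sin²θ); with ω constant, a = ω²·d²x/dθ².
d²x/dθ² = −r cosθ − r²(cos2θ)/√u − r⁴ sin²2θ/(4u^{3/2}),  u = L² − r² sin²θ = 0.0431874 m².
Substituting r = 0.0616 m, L = 0.2155 m, θ = 112.2°: d²x/dθ² = +0.036124 m.
a = ω²·d²x/dθ² = (7.06)²·(+0.036124) = +1.8006 m/s²;  |a| = 1.8006 m/s².

1.80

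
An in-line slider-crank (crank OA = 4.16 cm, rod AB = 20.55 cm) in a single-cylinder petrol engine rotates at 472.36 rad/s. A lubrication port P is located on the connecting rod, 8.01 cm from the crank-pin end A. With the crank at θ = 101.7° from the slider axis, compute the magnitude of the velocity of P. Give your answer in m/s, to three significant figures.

ω = 472.4 rad/s.  Crank-pin speed |V_A| = rω = 19.65 m/s, perpendicular to OA.
Rod angle: sinφ = −(r/L) sinθ ⇒ φ = -11.433°; ω_rod = −rω cosθ/√(L²−r²sin²θ) = +19.783 rad/s.
V_P = V_A + ω_rod × AP, with AP = 0.0801 m along the rod.
Components: V_Px = −rω sinθ − a·ω_rod·sinφ = -18.928 m/s;  V_Py = rω cosθ + a·ω_rod·cosφ = -2.4316 m/s.
|V_P| = √(V_Px² + V_Py²) = 19.083 m/s.

19.1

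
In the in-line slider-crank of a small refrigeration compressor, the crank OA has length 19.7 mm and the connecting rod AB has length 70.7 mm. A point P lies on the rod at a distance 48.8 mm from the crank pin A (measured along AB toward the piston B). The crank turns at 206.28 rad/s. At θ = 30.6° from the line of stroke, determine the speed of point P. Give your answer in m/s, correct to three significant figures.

2.65

ω = 206.3 rad/s.  Crank-pin speed |V_A| = rω = 4.0637 m/s, perpendicular to OA.
Rod angle: sinφ = −(r/L) sinθ ⇒ φ = -8.154°; ω_rod = −rω cosθ/√(L²−r²sin²θ) = -49.979 rad/s.
V_P = V_A + ω_rod × AP, with AP = 0.0488 m along the rod.
Components: V_Px = −rω sinθ − a·ω_rod·sinφ = -2.4145 m/s;  V_Py = rω cosθ + a·ω_rod·cosφ = +1.0835 m/s.
|V_P| = √(V_Px² + V_Py²) = 2.6465 m/s.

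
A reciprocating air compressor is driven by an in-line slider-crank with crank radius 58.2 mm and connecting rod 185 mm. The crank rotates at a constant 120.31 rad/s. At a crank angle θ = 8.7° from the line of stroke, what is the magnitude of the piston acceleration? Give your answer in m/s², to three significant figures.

1090

ω = 120.3 rad/s
x(θ) = r cosθ + √(L² − r² sin²θ); with ω constant, a = ω²·d²x/dθ².
d²x/dθ² = −r cosθ − r²(cos2θ)/√u − r⁴ sin²2θ/(4u^{3/2}),  u = L² − r² sin²θ = 0.0341475 m².
Substituting r = 0.0582 m, L = 0.185 m, θ = 8.7°: d²x/dθ² = -0.075062 m.
a = ω²·d²x/dθ² = (120.3)²·(-0.075062) = -1086.5 m/s²;  |a| = 1086.5 m/s².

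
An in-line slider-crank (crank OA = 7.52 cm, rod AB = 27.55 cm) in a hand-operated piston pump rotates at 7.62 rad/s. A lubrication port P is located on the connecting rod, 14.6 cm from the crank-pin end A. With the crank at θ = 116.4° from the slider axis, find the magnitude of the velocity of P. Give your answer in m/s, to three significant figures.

0.494

ω = 7.62 rad/s.  Crank-pin speed |V_A| = rω = 0.57302 m/s, perpendicular to OA.
Rod angle: sinφ = −(r/L) sinθ ⇒ φ = -14.152°; ω_rod = −rω cosθ/√(L²−r²sin²θ) = +0.95376 rad/s.
V_P = V_A + ω_rod × AP, with AP = 0.146 m along the rod.
Components: V_Px = −rω sinθ − a·ω_rod·sinφ = -0.47922 m/s;  V_Py = rω cosθ + a·ω_rod·cosφ = -0.11976 m/s.
|V_P| = √(V_Px² + V_Py²) = 0.49396 m/s.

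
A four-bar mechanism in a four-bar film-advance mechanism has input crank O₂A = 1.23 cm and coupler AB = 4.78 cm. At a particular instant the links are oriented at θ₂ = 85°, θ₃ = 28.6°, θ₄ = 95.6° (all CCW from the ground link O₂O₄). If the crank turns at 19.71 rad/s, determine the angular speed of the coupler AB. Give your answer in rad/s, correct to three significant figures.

ω₂ = 19.71 rad/s
Differentiating the loop-closure r₂e^{iθ₂}+r₃e^{iθ₃}=r₁+r₄e^{iθ₄} gives r₂ω₂e^{iθ₂}+r₃ω₃e^{iθ₃}=r₄ω₄e^{iθ₄}.
Eliminating the other unknown: ω₃ = r₂ω₂ sin(θ₄−θ₂) / [r₃ sin(θ₃−θ₄)].
Numerator sine = +0.18395; denominator sine = -0.92050.
Result = 0.0123·19.71·(+0.18395) / (0.0478·(-0.92050)) = -1.0135 rad/s; magnitude 1.0135 rad/s.

1.01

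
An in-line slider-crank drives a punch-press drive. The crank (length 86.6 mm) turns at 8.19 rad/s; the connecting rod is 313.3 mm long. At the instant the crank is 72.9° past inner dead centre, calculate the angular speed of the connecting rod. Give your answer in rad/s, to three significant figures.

0.690

ω = 8.19 rad/s
The rod makes angle φ with the slider axis where L sinφ = r sinθ; differentiating, L cosφ·φ̇ = r ω cosθ.
L cosφ = √(L² − r² sin²θ) = 0.30217 m.
|ω_rod| = r ω |cosθ| / √(L² − r² sin²θ) = 0.0866·8.19·0.29404/0.30217 = 0.69018 rad/s.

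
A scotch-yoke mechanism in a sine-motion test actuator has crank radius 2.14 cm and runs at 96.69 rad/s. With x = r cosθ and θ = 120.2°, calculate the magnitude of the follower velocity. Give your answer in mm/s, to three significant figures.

1790

ω = 96.69 rad/s
x = r cosθ ⇒ ẋ = −rω sinθ.
|v| = rω|sinθ| = 0.0214·96.69·|sin 120.2°| = 1.7883 m/s = 1788.3 mm/s.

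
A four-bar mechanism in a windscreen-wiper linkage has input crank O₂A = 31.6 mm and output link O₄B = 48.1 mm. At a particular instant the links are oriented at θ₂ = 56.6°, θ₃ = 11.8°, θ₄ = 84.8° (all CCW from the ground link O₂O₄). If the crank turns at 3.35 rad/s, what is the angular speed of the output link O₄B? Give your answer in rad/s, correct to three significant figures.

ω₂ = 3.35 rad/s
Differentiating the loop-closure r₂e^{iθ₂}+r₃e^{iθ₃}=r₁+r₄e^{iθ₄} gives r₂ω₂e^{iθ₂}+r₃ω₃e^{iθ₃}=r₄ω₄e^{iθ₄}.
Eliminating the other unknown: ω₄ = r₂ω₂ sin(θ₂−θ₃) / [r₄ sin(θ₄−θ₃)].
Numerator sine = +0.70463; denominator sine = +0.95630.
Result = 0.0316·3.35·(+0.70463) / (0.0481·(+0.95630)) = +1.6216 rad/s; magnitude 1.6216 rad/s.

1.62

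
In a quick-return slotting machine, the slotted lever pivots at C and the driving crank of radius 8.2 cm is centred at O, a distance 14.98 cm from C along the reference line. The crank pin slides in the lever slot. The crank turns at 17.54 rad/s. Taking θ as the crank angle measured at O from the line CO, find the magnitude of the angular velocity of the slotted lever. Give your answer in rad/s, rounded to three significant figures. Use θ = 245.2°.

1.46

ω = 17.54 rad/s
Crank pin A relative to C: A = (d + r cosθ, r sinθ); lever angle φ = atan2(r sinθ, d + r cosθ).
Differentiating tanφ: φ̇ = rω(d cosθ + r)/(d² + r² + 2dr cosθ).
d² + r² + 2dr cosθ = |CA|² = 0.0188593 m²;  d cosθ + r = +0.019166 m.
|ω_lever| = |0.082·17.54·+0.019166| / 0.0188593 = 1.4617 rad/s.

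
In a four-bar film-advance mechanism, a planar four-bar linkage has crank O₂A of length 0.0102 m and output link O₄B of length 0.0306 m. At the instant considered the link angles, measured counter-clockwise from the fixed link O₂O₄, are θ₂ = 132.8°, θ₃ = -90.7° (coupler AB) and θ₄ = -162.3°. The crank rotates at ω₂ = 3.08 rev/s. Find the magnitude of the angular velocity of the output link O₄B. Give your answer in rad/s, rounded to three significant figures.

4.68

ω₂ = 19.35 rad/s (from 3.08 rev/s).
Differentiating the loop-closure r₂e^{iθ₂}+r₃e^{iθ₃}=r₁+r₄e^{iθ₄} gives r₂ω₂e^{iθ₂}+r₃ω₃e^{iθ₃}=r₄ω₄e^{iθ₄}.
Eliminating the other unknown: ω₄ = r₂ω₂ sin(θ₂−θ₃) / [r₄ sin(θ₄−θ₃)].
Numerator sine = -0.68835; denominator sine = -0.94888.
Result = 0.0102·19.35·(-0.68835) / (0.0306·(-0.94888)) = +4.6796 rad/s; magnitude 4.6796 rad/s.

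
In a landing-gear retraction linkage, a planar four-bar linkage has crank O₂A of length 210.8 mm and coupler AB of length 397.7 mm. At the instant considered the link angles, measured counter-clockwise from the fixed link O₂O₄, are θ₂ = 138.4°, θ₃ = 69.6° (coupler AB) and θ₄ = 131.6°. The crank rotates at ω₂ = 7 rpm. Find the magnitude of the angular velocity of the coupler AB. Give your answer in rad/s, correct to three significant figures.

ω₂ = 0.733 rad/s (from 7 rpm).
Differentiating the loop-closure r₂e^{iθ₂}+r₃e^{iθ₃}=r₁+r₄e^{iθ₄} gives r₂ω₂e^{iθ₂}+r₃ω₃e^{iθ₃}=r₄ω₄e^{iθ₄}.
Eliminating the other unknown: ω₃ = r₂ω₂ sin(θ₄−θ₂) / [r₃ sin(θ₃−θ₄)].
Numerator sine = -0.11840; denominator sine = -0.88295.
Result = 0.2108·0.733·(-0.11840) / (0.3977·(-0.88295)) = +0.052104 rad/s; magnitude 0.052104 rad/s.

0.0521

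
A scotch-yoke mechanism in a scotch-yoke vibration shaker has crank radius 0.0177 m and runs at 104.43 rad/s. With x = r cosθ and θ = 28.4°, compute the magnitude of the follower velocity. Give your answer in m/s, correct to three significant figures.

0.879

ω = 104.4 rad/s
x = r cosθ ⇒ ẋ = −rω sinθ.
|v| = rω|sinθ| = 0.0177·104.4·|sin 28.4°| = 0.87915 m/s.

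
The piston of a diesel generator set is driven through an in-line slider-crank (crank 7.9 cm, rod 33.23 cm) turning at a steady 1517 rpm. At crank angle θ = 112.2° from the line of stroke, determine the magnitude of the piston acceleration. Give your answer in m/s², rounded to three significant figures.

1100

ω = 2π·1517/60 = 158.9 rad/s
x(θ) = r cosθ + √(L² − r² sin²θ); with ω constant, a = ω²·d²x/dθ².
d²x/dθ² = −r cosθ − r²(cos2θ)/√u − r⁴ sin²2θ/(4u^{3/2}),  u = L² − r² sin²θ = 0.105073 m².
Substituting r = 0.079 m, L = 0.3323 m, θ = 112.2°: d²x/dθ² = +0.043466 m.
a = ω²·d²x/dθ² = (158.9)²·(+0.043466) = +1096.9 m/s²;  |a| = 1096.9 m/s².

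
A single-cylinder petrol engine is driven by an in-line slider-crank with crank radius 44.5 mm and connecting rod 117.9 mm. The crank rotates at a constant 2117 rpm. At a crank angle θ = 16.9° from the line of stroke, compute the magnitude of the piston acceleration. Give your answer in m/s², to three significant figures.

2790

ω = 2π·2117/60 = 221.7 rad/s
x(θ) = r cosθ + √(L² − r² sin²θ); with ω constant, a = ω²·d²x/dθ².
d²x/dθ² = −r cosθ − r²(cos2θ)/√u − r⁴ sin²2θ/(4u^{3/2}),  u = L² − r² sin²θ = 0.0137331 m².
Substituting r = 0.0445 m, L = 0.1179 m, θ = 16.9°: d²x/dθ² = -0.056809 m.
a = ω²·d²x/dθ² = (221.7)²·(-0.056809) = -2792 m/s²;  |a| = 2792 m/s².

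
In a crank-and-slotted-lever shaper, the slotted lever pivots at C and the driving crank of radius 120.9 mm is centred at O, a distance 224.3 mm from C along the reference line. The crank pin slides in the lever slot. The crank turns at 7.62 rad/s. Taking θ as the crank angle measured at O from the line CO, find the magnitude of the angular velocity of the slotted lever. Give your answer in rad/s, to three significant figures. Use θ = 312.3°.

ω = 7.62 rad/s
Crank pin A relative to C: A = (d + r cosθ, r sinθ); lever angle φ = atan2(r sinθ, d + r cosθ).
Differentiating tanφ: φ̇ = rω(d cosθ + r)/(d² + r² + 2dr cosθ).
d² + r² + 2dr cosθ = |CA|² = 0.101429 m²;  d cosθ + r = +0.27186 m.
|ω_lever| = |0.1209·7.62·+0.27186| / 0.101429 = 2.4692 rad/s.

2.47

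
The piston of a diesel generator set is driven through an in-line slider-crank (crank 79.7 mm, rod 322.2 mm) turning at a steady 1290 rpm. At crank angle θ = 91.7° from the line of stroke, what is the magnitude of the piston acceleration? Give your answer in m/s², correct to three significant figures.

414

ω = 2π·1290/60 = 135.1 rad/s
x(θ) = r cosθ + √(L² − r² sin²θ); with ω constant, a = ω²·d²x/dθ².
d²x/dθ² = −r cosθ − r²(cos2θ)/√u − r⁴ sin²2θ/(4u^{3/2}),  u = L² − r² sin²θ = 0.0974663 m².
Substituting r = 0.0797 m, L = 0.3222 m, θ = 91.7°: d²x/dθ² = +0.022674 m.
a = ω²·d²x/dθ² = (135.1)²·(+0.022674) = +413.77 m/s²;  |a| = 413.77 m/s².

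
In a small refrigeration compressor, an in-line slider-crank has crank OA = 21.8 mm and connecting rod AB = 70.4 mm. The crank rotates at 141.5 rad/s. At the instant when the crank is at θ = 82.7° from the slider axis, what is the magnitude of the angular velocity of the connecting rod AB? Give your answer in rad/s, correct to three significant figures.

ω = 141.5 rad/s
The rod makes angle φ with the slider axis where L sinφ = r sinθ; differentiating, L cosφ·φ̇ = r ω cosθ.
L cosφ = √(L² − r² sin²θ) = 0.066997 m.
|ω_rod| = r ω |cosθ| / √(L² − r² sin²θ) = 0.0218·141.5·0.12706/0.066997 = 5.8504 rad/s.

5.85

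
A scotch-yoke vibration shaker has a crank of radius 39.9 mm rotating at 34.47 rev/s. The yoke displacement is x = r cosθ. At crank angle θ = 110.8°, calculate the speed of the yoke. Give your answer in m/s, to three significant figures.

8.08

ω = 216.6 rad/s (from 34.47 rev/s).
x = r cosθ ⇒ ẋ = −rω sinθ.
|v| = rω|sinθ| = 0.0399·216.6·|sin 110.8°| = 8.0784 m/s.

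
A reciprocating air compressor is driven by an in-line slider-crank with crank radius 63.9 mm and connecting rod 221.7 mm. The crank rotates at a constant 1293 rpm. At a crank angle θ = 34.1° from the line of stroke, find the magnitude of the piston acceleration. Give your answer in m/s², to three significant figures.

ω = 2π·1293/60 = 135.4 rad/s
x(θ) = r cosθ + √(L² − r² sin²θ); with ω constant, a = ω²·d²x/dθ².
d²x/dθ² = −r cosθ − r²(cos2θ)/√u − r⁴ sin²2θ/(4u^{3/2}),  u = L² − r² sin²θ = 0.0478675 m².
Substituting r = 0.0639 m, L = 0.2217 m, θ = 34.1°: d²x/dθ² = -0.060187 m.
a = ω²·d²x/dθ² = (135.4)²·(-0.060187) = -1103.5 m/s²;  |a| = 1103.5 m/s².

1100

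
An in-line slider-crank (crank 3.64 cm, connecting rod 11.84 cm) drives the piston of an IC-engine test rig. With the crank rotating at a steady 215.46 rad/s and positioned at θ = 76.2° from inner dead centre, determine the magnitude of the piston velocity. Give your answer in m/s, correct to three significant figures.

8.20

ω = 215.5 rad/s
For an in-line slider-crank, x = r cosθ + √(L² − r² sin²θ), so v = −rω sinθ·[1 + r cosθ/√(L² − r² sin²θ)].
With r = 0.0364 m, L = 0.1184 m, θ = 76.2°: √(L² − r² sin²θ) = 0.113 m.
v = −0.0364·215.5·0.97113·[1 + 0.0364·0.23853/0.113] = -8.2016 m/s.
|v| = 8.2016 m/s.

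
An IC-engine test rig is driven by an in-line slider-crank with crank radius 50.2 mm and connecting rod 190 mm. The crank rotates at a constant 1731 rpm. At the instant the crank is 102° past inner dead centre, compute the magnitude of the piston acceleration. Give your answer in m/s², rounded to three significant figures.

ω = 2π·1731/60 = 181.3 rad/s
x(θ) = r cosθ + √(L² − r² sin²θ); with ω constant, a = ω²·d²x/dθ².
d²x/dθ² = −r cosθ − r²(cos2θ)/√u − r⁴ sin²2θ/(4u^{3/2}),  u = L² − r² sin²θ = 0.0336889 m².
Substituting r = 0.0502 m, L = 0.19 m, θ = 102°: d²x/dθ² = +0.022937 m.
a = ω²·d²x/dθ² = (181.3)²·(+0.022937) = +753.7 m/s²;  |a| = 753.7 m/s².

754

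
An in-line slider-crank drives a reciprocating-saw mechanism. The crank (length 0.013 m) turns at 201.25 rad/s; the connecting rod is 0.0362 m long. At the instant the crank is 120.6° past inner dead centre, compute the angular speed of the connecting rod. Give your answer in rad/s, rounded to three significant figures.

38.7

ω = 201.2 rad/s
The rod makes angle φ with the slider axis where L sinφ = r sinθ; differentiating, L cosφ·φ̇ = r ω cosθ.
L cosφ = √(L² − r² sin²θ) = 0.034427 m.
|ω_rod| = r ω |cosθ| / √(L² − r² sin²θ) = 0.013·201.2·0.50904/0.034427 = 38.684 rad/s.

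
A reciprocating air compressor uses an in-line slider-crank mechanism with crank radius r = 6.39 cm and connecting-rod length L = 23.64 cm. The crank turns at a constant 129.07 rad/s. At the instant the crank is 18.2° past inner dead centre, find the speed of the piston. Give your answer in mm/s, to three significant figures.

3240

ω = 129.1 rad/s
For an in-line slider-crank, x = r cosθ + √(L² − r² sin²θ), so v = −rω sinθ·[1 + r cosθ/√(L² − r² sin²θ)].
With r = 0.0639 m, L = 0.2364 m, θ = 18.2°: √(L² − r² sin²θ) = 0.23556 m.
v = −0.0639·129.1·0.31233·[1 + 0.0639·0.94997/0.23556] = -3.2398 m/s.
|v| = 3.2398 m/s = 3239.8 mm/s.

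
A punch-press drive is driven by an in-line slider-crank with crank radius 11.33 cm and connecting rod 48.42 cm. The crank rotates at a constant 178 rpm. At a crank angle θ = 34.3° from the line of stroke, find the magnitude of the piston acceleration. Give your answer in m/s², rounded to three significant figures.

ω = 2π·178/60 = 18.64 rad/s
x(θ) = r cosθ + √(L² − r² sin²θ); with ω constant, a = ω²·d²x/dθ².
d²x/dθ² = −r cosθ − r²(cos2θ)/√u − r⁴ sin²2θ/(4u^{3/2}),  u = L² − r² sin²θ = 0.230373 m².
Substituting r = 0.1133 m, L = 0.4842 m, θ = 34.3°: d²x/dθ² = -0.10368 m.
a = ω²·d²x/dθ² = (18.64)²·(-0.10368) = -36.024 m/s²;  |a| = 36.024 m/s².

36.0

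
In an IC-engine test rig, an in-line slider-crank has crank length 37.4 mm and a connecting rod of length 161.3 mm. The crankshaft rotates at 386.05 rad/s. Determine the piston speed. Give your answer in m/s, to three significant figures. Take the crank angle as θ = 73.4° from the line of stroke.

ω = 386.1 rad/s
For an in-line slider-crank, x = r cosθ + √(L² − r² sin²θ), so v = −rω sinθ·[1 + r cosθ/√(L² − r² sin²θ)].
With r = 0.0374 m, L = 0.1613 m, θ = 73.4°: √(L² − r² sin²θ) = 0.15727 m.
v = −0.0374·386.1·0.95832·[1 + 0.0374·0.28569/0.15727] = -14.777 m/s.
|v| = 14.777 m/s.

14.8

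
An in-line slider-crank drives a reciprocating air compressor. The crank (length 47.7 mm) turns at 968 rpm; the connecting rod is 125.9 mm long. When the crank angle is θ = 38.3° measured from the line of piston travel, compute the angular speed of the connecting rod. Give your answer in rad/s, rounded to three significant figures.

31.0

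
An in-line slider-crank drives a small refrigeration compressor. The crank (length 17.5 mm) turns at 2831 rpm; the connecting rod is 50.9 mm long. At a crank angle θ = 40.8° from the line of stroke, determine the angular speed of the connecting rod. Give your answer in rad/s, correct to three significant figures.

79.2

ω = 296.5 rad/s (converted from 2831 rpm).
The rod makes angle φ with the slider axis where L sinφ = r sinθ; differentiating, L cosφ·φ̇ = r ω cosθ.
L cosφ = √(L² − r² sin²θ) = 0.049599 m.
|ω_rod| = r ω |cosθ| / √(L² − r² sin²θ) = 0.0175·296.5·0.75700/0.049599 = 79.182 rad/s.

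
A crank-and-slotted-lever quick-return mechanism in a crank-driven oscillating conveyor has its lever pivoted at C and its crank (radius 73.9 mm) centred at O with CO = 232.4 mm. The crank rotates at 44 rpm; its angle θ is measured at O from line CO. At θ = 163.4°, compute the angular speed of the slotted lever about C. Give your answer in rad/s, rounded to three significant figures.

ω = 4.608 rad/s (from 44 rpm).
Crank pin A relative to C: A = (d + r cosθ, r sinθ); lever angle φ = atan2(r sinθ, d + r cosθ).
Differentiating tanφ: φ̇ = rω(d cosθ + r)/(d² + r² + 2dr cosθ).
d² + r² + 2dr cosθ = |CA|² = 0.0265538 m²;  d cosθ + r = -0.14881 m.
|ω_lever| = |0.0739·4.608·-0.14881| / 0.0265538 = 1.9083 rad/s.

1.91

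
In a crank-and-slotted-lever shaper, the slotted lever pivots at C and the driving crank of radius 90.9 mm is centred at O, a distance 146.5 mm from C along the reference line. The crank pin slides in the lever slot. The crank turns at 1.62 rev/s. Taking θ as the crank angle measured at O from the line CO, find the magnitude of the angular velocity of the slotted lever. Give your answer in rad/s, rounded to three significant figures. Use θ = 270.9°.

2.86

ω = 10.18 rad/s (from 1.62 rev/s).
Crank pin A relative to C: A = (d + r cosθ, r sinθ); lever angle φ = atan2(r sinθ, d + r cosθ).
Differentiating tanφ: φ̇ = rω(d cosθ + r)/(d² + r² + 2dr cosθ).
d² + r² + 2dr cosθ = |CA|² = 0.0301434 m²;  d cosθ + r = +0.093201 m.
|ω_lever| = |0.0909·10.18·+0.093201| / 0.0301434 = 2.8608 rad/s.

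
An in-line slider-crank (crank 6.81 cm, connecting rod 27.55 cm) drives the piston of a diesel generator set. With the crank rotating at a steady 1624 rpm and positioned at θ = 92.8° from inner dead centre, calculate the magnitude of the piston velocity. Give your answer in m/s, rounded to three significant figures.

ω = 2π·1624/60 = 170.1 rad/s
For an in-line slider-crank, x = r cosθ + √(L² − r² sin²θ), so v = −rω sinθ·[1 + r cosθ/√(L² − r² sin²θ)].
With r = 0.0681 m, L = 0.2755 m, θ = 92.8°: √(L² − r² sin²θ) = 0.26697 m.
v = −0.0681·170.1·0.99881·[1 + 0.0681·-0.04885/0.26697] = -11.423 m/s.
|v| = 11.423 m/s.

11.4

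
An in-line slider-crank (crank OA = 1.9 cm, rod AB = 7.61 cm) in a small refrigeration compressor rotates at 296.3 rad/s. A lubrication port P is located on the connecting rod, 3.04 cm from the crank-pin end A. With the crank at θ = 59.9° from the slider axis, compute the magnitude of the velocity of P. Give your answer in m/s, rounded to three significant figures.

ω = 296.3 rad/s.  Crank-pin speed |V_A| = rω = 5.6297 m/s, perpendicular to OA.
Rod angle: sinφ = −(r/L) sinθ ⇒ φ = -12.474°; ω_rod = −rω cosθ/√(L²−r²sin²θ) = -37.998 rad/s.
V_P = V_A + ω_rod × AP, with AP = 0.0304 m along the rod.
Components: V_Px = −rω sinθ − a·ω_rod·sinφ = -5.1201 m/s;  V_Py = rω cosθ + a·ω_rod·cosφ = +1.6955 m/s.
|V_P| = √(V_Px² + V_Py²) = 5.3935 m/s.

5.39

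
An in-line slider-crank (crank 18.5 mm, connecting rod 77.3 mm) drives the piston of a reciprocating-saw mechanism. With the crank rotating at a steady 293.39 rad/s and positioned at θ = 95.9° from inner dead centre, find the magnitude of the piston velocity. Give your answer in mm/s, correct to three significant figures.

5260

ω = 293.4 rad/s
For an in-line slider-crank, x = r cosθ + √(L² − r² sin²θ), so v = −rω sinθ·[1 + r cosθ/√(L² − r² sin²θ)].
With r = 0.0185 m, L = 0.0773 m, θ = 95.9°: √(L² − r² sin²θ) = 0.075078 m.
v = −0.0185·293.4·0.99470·[1 + 0.0185·-0.10279/0.075078] = -5.2622 m/s.
|v| = 5.2622 m/s = 5262.2 mm/s.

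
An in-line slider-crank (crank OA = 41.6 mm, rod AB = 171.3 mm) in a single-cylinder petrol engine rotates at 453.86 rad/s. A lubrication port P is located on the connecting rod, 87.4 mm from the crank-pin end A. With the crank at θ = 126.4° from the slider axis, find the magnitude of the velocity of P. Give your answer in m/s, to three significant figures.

ω = 453.9 rad/s.  Crank-pin speed |V_A| = rω = 18.881 m/s, perpendicular to OA.
Rod angle: sinφ = −(r/L) sinθ ⇒ φ = -11.272°; ω_rod = −rω cosθ/√(L²−r²sin²θ) = +66.693 rad/s.
V_P = V_A + ω_rod × AP, with AP = 0.0874 m along the rod.
Components: V_Px = −rω sinθ − a·ω_rod·sinφ = -14.057 m/s;  V_Py = rω cosθ + a·ω_rod·cosφ = -5.4876 m/s.
|V_P| = √(V_Px² + V_Py²) = 15.091 m/s.

15.1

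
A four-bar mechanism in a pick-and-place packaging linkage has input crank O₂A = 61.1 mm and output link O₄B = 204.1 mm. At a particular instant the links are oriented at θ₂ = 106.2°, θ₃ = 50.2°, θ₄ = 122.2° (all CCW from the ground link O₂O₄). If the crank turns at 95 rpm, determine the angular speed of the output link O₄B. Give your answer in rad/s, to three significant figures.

2.60

ω₂ = 9.948 rad/s (from 95 rpm).
Differentiating the loop-closure r₂e^{iθ₂}+r₃e^{iθ₃}=r₁+r₄e^{iθ₄} gives r₂ω₂e^{iθ₂}+r₃ω₃e^{iθ₃}=r₄ω₄e^{iθ₄}.
Eliminating the other unknown: ω₄ = r₂ω₂ sin(θ₂−θ₃) / [r₄ sin(θ₄−θ₃)].
Numerator sine = +0.82904; denominator sine = +0.95106.
Result = 0.0611·9.948·(+0.82904) / (0.2041·(+0.95106)) = +2.5961 rad/s; magnitude 2.5961 rad/s.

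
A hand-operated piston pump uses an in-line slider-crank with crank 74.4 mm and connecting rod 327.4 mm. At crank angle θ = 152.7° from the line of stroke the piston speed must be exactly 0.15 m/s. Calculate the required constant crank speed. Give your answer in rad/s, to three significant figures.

For an in-line slider-crank, |v_piston| = rω|sinθ|·[1 + r cosθ/√(L² − r² sin²θ)].
With r = 0.0744 m, L = 0.3274 m, θ = 152.7°: the bracketed kinematic factor |dx/dθ| = 0.027195 m.
ω = v/|dx/dθ| = 0.15/0.027195 = 5.5157 rad/s.

5.52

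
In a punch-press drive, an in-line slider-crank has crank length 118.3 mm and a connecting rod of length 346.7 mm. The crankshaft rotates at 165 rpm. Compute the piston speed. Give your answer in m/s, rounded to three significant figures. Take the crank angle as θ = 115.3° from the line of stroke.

1.56

ω = 2π·165/60 = 17.28 rad/s
For an in-line slider-crank, x = r cosθ + √(L² − r² sin²θ), so v = −rω sinθ·[1 + r cosθ/√(L² − r² sin²θ)].
With r = 0.1183 m, L = 0.3467 m, θ = 115.3°: √(L² − r² sin²θ) = 0.32979 m.
v = −0.1183·17.28·0.90408·[1 + 0.1183·-0.42736/0.32979] = -1.5647 m/s.
|v| = 1.5647 m/s.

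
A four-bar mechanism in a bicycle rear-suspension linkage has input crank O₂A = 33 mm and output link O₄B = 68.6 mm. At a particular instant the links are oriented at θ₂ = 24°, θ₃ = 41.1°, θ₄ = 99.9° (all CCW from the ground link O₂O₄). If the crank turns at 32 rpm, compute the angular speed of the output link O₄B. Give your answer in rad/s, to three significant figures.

ω₂ = 3.351 rad/s (from 32 rpm).
Differentiating the loop-closure r₂e^{iθ₂}+r₃e^{iθ₃}=r₁+r₄e^{iθ₄} gives r₂ω₂e^{iθ₂}+r₃ω₃e^{iθ₃}=r₄ω₄e^{iθ₄}.
Eliminating the other unknown: ω₄ = r₂ω₂ sin(θ₂−θ₃) / [r₄ sin(θ₄−θ₃)].
Numerator sine = -0.29404; denominator sine = +0.85536.
Result = 0.033·3.351·(-0.29404) / (0.0686·(+0.85536)) = -0.55415 rad/s; magnitude 0.55415 rad/s.

0.554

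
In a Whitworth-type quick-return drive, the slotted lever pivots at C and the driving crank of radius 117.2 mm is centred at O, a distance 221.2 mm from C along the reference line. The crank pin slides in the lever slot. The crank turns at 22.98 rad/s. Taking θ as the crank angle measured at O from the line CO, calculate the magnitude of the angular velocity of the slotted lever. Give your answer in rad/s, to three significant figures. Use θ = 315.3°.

ω = 22.98 rad/s
Crank pin A relative to C: A = (d + r cosθ, r sinθ); lever angle φ = atan2(r sinθ, d + r cosθ).
Differentiating tanφ: φ̇ = rω(d cosθ + r)/(d² + r² + 2dr cosθ).
d² + r² + 2dr cosθ = |CA|² = 0.0995197 m²;  d cosθ + r = +0.27443 m.
|ω_lever| = |0.1172·22.98·+0.27443| / 0.0995197 = 7.4267 rad/s.

7.43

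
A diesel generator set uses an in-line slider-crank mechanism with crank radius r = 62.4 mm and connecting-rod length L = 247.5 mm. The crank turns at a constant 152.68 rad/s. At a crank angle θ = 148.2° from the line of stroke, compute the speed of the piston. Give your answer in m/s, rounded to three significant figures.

ω = 152.7 rad/s
For an in-line slider-crank, x = r cosθ + √(L² − r² sin²θ), so v = −rω sinθ·[1 + r cosθ/√(L² − r² sin²θ)].
With r = 0.0624 m, L = 0.2475 m, θ = 148.2°: √(L² − r² sin²θ) = 0.24531 m.
v = −0.0624·152.7·0.52696·[1 + 0.0624·-0.84989/0.24531] = -3.9351 m/s.
|v| = 3.9351 m/s.

3.94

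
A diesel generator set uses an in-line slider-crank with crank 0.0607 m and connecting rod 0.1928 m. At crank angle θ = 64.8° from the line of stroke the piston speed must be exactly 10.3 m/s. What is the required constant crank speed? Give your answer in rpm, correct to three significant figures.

For an in-line slider-crank, |v_piston| = rω|sinθ|·[1 + r cosθ/√(L² − r² sin²θ)].
With r = 0.0607 m, L = 0.1928 m, θ = 64.8°: the bracketed kinematic factor |dx/dθ| = 0.062604 m.
ω = v/|dx/dθ| = 10.3/0.062604 = 164.53 rad/s.
N = 60ω/(2π) = 1571.1 rpm.

1570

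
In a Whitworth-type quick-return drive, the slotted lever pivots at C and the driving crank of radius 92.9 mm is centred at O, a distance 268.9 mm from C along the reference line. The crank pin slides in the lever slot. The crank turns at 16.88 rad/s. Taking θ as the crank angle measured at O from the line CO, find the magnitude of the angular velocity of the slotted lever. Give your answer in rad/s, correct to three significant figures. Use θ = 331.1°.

4.13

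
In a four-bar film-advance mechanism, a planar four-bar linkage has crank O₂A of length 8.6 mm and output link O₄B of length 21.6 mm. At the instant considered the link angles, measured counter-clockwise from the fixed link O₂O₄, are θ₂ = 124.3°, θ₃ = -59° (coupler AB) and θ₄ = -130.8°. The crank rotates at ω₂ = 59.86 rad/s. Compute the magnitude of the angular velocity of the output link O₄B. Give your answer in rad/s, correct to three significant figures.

ω₂ = 59.86 rad/s
Differentiating the loop-closure r₂e^{iθ₂}+r₃e^{iθ₃}=r₁+r₄e^{iθ₄} gives r₂ω₂e^{iθ₂}+r₃ω₃e^{iθ₃}=r₄ω₄e^{iθ₄}.
Eliminating the other unknown: ω₄ = r₂ω₂ sin(θ₂−θ₃) / [r₄ sin(θ₄−θ₃)].
Numerator sine = -0.05756; denominator sine = -0.94997.
Result = 0.0086·59.86·(-0.05756) / (0.0216·(-0.94997)) = +1.4442 rad/s; magnitude 1.4442 rad/s.

1.44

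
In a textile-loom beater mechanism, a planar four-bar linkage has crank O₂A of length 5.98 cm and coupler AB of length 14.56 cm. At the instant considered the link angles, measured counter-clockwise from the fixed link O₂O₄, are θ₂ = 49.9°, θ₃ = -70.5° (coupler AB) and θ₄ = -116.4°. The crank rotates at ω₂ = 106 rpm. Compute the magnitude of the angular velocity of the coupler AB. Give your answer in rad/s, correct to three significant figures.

ω₂ = 11.1 rad/s (from 106 rpm).
Differentiating the loop-closure r₂e^{iθ₂}+r₃e^{iθ₃}=r₁+r₄e^{iθ₄} gives r₂ω₂e^{iθ₂}+r₃ω₃e^{iθ₃}=r₄ω₄e^{iθ₄}.
Eliminating the other unknown: ω₃ = r₂ω₂ sin(θ₄−θ₂) / [r₃ sin(θ₃−θ₄)].
Numerator sine = -0.23684; denominator sine = +0.71813.
Result = 0.0598·11.1·(-0.23684) / (0.1456·(+0.71813)) = -1.5036 rad/s; magnitude 1.5036 rad/s.

1.50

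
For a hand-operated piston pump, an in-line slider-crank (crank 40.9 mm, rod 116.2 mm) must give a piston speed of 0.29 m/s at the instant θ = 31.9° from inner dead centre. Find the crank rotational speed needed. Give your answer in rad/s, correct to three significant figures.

10.3

For an in-line slider-crank, |v_piston| = rω|sinθ|·[1 + r cosθ/√(L² − r² sin²θ)].
With r = 0.0409 m, L = 0.1162 m, θ = 31.9°: the bracketed kinematic factor |dx/dθ| = 0.028186 m.
ω = v/|dx/dθ| = 0.29/0.028186 = 10.289 rad/s.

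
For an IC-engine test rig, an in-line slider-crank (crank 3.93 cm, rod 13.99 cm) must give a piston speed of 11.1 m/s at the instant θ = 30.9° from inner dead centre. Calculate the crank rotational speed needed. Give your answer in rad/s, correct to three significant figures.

442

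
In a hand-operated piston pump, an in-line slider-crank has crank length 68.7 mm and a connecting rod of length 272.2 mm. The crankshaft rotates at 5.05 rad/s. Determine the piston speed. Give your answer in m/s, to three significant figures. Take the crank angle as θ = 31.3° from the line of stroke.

0.219

ω = 5.05 rad/s
For an in-line slider-crank, x = r cosθ + √(L² − r² sin²θ), so v = −rω sinθ·[1 + r cosθ/√(L² − r² sin²θ)].
With r = 0.0687 m, L = 0.2722 m, θ = 31.3°: √(L² − r² sin²θ) = 0.26985 m.
v = −0.0687·5.05·0.51952·[1 + 0.0687·0.85446/0.26985] = -0.21945 m/s.
|v| = 0.21945 m/s.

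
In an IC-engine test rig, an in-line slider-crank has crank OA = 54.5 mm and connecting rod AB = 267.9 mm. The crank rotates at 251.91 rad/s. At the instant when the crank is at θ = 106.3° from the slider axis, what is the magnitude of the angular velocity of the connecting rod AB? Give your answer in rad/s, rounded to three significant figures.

ω = 251.9 rad/s
The rod makes angle φ with the slider axis where L sinφ = r sinθ; differentiating, L cosφ·φ̇ = r ω cosθ.
L cosφ = √(L² − r² sin²θ) = 0.26274 m.
|ω_rod| = r ω |cosθ| / √(L² − r² sin²θ) = 0.0545·251.9·0.28067/0.26274 = 14.666 rad/s.

14.7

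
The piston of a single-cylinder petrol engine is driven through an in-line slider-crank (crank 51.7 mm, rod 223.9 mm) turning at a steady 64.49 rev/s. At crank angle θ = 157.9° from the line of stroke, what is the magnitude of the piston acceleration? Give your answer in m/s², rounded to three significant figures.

6440

ω = 2π·64.5 = 405.2 rad/s
x(θ) = r cosθ + √(L² − r² sin²θ); with ω constant, a = ω²·d²x/dθ².
d²x/dθ² = −r cosθ − r²(cos2θ)/√u − r⁴ sin²2θ/(4u^{3/2}),  u = L² − r² sin²θ = 0.0497529 m².
Substituting r = 0.0517 m, L = 0.2239 m, θ = 157.9°: d²x/dθ² = +0.039232 m.
a = ω²·d²x/dθ² = (405.2)²·(+0.039232) = +6441.5 m/s²;  |a| = 6441.5 m/s².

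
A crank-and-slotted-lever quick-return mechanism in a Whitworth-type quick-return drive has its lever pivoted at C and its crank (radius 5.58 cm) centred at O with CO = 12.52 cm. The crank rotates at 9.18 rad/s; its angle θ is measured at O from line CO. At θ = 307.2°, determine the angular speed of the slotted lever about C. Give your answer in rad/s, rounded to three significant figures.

ω = 9.18 rad/s
Crank pin A relative to C: A = (d + r cosθ, r sinθ); lever angle φ = atan2(r sinθ, d + r cosθ).
Differentiating tanφ: φ̇ = rω(d cosθ + r)/(d² + r² + 2dr cosθ).
d² + r² + 2dr cosθ = |CA|² = 0.0272363 m²;  d cosθ + r = +0.1315 m.
|ω_lever| = |0.0558·9.18·+0.1315| / 0.0272363 = 2.4731 rad/s.

2.47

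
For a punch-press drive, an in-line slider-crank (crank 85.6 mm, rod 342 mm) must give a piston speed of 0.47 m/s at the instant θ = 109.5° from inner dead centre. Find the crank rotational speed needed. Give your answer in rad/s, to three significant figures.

6.37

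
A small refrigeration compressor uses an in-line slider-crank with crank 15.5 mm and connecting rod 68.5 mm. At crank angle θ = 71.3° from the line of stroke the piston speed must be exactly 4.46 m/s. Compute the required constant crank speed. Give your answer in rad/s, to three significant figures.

For an in-line slider-crank, |v_piston| = rω|sinθ|·[1 + r cosθ/√(L² − r² sin²θ)].
With r = 0.0155 m, L = 0.0685 m, θ = 71.3°: the bracketed kinematic factor |dx/dθ| = 0.015772 m.
ω = v/|dx/dθ| = 4.46/0.015772 = 282.78 rad/s.

283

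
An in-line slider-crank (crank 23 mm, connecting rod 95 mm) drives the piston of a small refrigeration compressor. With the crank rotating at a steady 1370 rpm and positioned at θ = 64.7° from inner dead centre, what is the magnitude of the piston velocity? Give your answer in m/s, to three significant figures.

3.30

ω = 2π·1370/60 = 143.5 rad/s
For an in-line slider-crank, x = r cosθ + √(L² − r² sin²θ), so v = −rω sinθ·[1 + r cosθ/√(L² − r² sin²θ)].
With r = 0.023 m, L = 0.095 m, θ = 64.7°: √(L² − r² sin²θ) = 0.092696 m.
v = −0.023·143.5·0.90408·[1 + 0.023·0.42736/0.092696] = -3.2995 m/s.
|v| = 3.2995 m/s.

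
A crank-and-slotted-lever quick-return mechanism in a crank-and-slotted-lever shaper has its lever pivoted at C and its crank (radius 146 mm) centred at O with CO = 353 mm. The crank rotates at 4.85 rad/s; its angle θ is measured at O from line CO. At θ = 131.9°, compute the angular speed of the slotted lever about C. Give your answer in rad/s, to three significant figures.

0.824

ω = 4.85 rad/s
Crank pin A relative to C: A = (d + r cosθ, r sinθ); lever angle φ = atan2(r sinθ, d + r cosθ).
Differentiating tanφ: φ̇ = rω(d cosθ + r)/(d² + r² + 2dr cosθ).
d² + r² + 2dr cosθ = |CA|² = 0.0770875 m²;  d cosθ + r = -0.089745 m.
|ω_lever| = |0.146·4.85·-0.089745| / 0.0770875 = 0.82437 rad/s.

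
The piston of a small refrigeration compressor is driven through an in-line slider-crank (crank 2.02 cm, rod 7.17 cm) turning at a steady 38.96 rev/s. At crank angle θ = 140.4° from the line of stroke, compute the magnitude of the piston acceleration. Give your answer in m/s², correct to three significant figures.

861

ω = 2π·39 = 244.8 rad/s
x(θ) = r cosθ + √(L² − r² sin²θ); with ω constant, a = ω²·d²x/dθ².
d²x/dθ² = −r cosθ − r²(cos2θ)/√u − r⁴ sin²2θ/(4u^{3/2}),  u = L² − r² sin²θ = 0.0049751 m².
Substituting r = 0.0202 m, L = 0.0717 m, θ = 140.4°: d²x/dθ² = +0.014366 m.
a = ω²·d²x/dθ² = (244.8)²·(+0.014366) = +860.86 m/s²;  |a| = 860.86 m/s².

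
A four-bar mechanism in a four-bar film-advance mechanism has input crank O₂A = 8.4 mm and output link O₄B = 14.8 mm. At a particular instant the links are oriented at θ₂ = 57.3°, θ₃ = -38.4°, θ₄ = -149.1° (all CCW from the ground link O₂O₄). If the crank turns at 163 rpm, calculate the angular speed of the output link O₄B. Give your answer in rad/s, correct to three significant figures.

ω₂ = 17.07 rad/s (from 163 rpm).
Differentiating the loop-closure r₂e^{iθ₂}+r₃e^{iθ₃}=r₁+r₄e^{iθ₄} gives r₂ω₂e^{iθ₂}+r₃ω₃e^{iθ₃}=r₄ω₄e^{iθ₄}.
Eliminating the other unknown: ω₄ = r₂ω₂ sin(θ₂−θ₃) / [r₄ sin(θ₄−θ₃)].
Numerator sine = +0.99506; denominator sine = -0.93544.
Result = 0.0084·17.07·(+0.99506) / (0.0148·(-0.93544)) = -10.305 rad/s; magnitude 10.305 rad/s.

10.3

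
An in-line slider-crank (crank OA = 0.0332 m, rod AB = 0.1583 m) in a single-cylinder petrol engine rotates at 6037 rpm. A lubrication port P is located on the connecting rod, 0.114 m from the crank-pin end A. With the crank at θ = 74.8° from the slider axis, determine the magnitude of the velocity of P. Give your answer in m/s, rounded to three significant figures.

21.1

ω = 632.2 rad/s.  Crank-pin speed |V_A| = rω = 20.989 m/s, perpendicular to OA.
Rod angle: sinφ = −(r/L) sinθ ⇒ φ = -11.677°; ω_rod = −rω cosθ/√(L²−r²sin²θ) = -35.498 rad/s.
V_P = V_A + ω_rod × AP, with AP = 0.114 m along the rod.
Components: V_Px = −rω sinθ − a·ω_rod·sinφ = -21.074 m/s;  V_Py = rω cosθ + a·ω_rod·cosφ = +1.54 m/s.
|V_P| = √(V_Px² + V_Py²) = 21.13 m/s.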